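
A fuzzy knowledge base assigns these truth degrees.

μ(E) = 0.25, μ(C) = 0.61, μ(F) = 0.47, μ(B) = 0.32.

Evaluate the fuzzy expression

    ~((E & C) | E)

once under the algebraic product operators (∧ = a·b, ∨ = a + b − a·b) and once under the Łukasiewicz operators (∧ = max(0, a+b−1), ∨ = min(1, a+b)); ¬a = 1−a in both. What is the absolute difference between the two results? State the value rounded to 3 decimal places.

0.114

Under algebraic product:
  E & C = a·b on (0.2500, 0.6100) = 0.1525
  (E & C) | E = a + b − a·b on (0.1525, 0.2500) = 0.3644
  ~((E & C) | E) = 1 − 0.3644 = 0.6356
  → value = 0.6356
Under Łukasiewicz:
  E & C = max(0, a+b−1) on (0.25, 0.61) = 0.00
  (E & C) | E = min(1, a+b) on (0.00, 0.25) = 0.25
  ~((E & C) | E) = 1 − 0.25 = 0.75
  → value = 0.7500
|0.6356 − 0.7500| = 0.114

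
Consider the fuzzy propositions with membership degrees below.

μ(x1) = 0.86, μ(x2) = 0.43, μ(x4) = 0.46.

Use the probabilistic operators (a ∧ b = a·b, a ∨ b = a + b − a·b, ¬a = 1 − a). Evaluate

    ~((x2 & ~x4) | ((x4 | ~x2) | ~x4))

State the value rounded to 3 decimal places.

~x4 = 1 − 0.4600 = 0.5400
x2 & ~x4 = a·b on (0.4300, 0.5400) = 0.2322
~x2 = 1 − 0.4300 = 0.5700
x4 | ~x2 = a + b − a·b on (0.4600, 0.5700) = 0.7678
~x4 = 1 − 0.4600 = 0.5400
(x4 | ~x2) | ~x4 = a + b − a·b on (0.7678, 0.5400) = 0.8932
(x2 & ~x4) | ((x4 | ~x2) | ~x4) = a + b − a·b on (0.2322, 0.8932) = 0.9180
~((x2 & ~x4) | ((x4 | ~x2) | ~x4)) = 1 − 0.9180 = 0.0820

0.082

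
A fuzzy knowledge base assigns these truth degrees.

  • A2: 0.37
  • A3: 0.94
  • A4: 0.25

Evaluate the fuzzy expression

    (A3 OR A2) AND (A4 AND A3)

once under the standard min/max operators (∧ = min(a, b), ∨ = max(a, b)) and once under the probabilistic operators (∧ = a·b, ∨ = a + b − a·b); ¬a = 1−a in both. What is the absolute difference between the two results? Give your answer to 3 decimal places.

Under standard min/max:
  A3 OR A2 = max(a, b) on (0.94, 0.37) = 0.94
  A4 AND A3 = min(a, b) on (0.25, 0.94) = 0.25
  (A3 OR A2) AND (A4 AND A3) = min(a, b) on (0.94, 0.25) = 0.25
  → value = 0.2500
Under probabilistic:
  A3 OR A2 = a + b − a·b on (0.9400, 0.3700) = 0.9622
  A4 AND A3 = a·b on (0.2500, 0.9400) = 0.2350
  (A3 OR A2) AND (A4 AND A3) = a·b on (0.9622, 0.2350) = 0.2261
  → value = 0.2261
|0.2500 − 0.2261| = 0.024

0.024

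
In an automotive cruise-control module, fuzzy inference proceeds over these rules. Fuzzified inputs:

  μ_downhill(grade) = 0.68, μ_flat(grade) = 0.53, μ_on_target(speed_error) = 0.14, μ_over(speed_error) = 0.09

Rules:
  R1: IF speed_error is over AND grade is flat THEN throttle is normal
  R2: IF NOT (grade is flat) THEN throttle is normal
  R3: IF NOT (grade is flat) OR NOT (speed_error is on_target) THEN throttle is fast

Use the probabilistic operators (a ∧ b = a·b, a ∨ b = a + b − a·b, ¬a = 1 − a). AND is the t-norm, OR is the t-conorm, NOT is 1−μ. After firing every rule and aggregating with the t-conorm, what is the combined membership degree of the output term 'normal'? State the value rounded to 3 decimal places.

R1: over=0.09, flat=0.53; AND[a·b] → w = 0.0477
R2: ¬flat=1−0.53=0.47 → w = 0.4700
R3: ¬flat=1−0.53=0.47, ¬on_target=1−0.14=0.86; OR[a + b − a·b] → w = 0.9258
Rules with consequent 'normal': {R1, R2} → strengths 0.0477, 0.4700
Aggregate via t-conorm [a + b − a·b]: 0.4953

0.495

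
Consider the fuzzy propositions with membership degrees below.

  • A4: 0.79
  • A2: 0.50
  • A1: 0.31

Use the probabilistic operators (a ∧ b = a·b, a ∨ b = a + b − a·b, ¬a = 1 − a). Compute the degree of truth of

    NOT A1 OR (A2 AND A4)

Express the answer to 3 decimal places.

NOT A1 = 1 − 0.3100 = 0.6900
A2 AND A4 = a·b on (0.5000, 0.7900) = 0.3950
NOT A1 OR (A2 AND A4) = a + b − a·b on (0.6900, 0.3950) = 0.8124

0.812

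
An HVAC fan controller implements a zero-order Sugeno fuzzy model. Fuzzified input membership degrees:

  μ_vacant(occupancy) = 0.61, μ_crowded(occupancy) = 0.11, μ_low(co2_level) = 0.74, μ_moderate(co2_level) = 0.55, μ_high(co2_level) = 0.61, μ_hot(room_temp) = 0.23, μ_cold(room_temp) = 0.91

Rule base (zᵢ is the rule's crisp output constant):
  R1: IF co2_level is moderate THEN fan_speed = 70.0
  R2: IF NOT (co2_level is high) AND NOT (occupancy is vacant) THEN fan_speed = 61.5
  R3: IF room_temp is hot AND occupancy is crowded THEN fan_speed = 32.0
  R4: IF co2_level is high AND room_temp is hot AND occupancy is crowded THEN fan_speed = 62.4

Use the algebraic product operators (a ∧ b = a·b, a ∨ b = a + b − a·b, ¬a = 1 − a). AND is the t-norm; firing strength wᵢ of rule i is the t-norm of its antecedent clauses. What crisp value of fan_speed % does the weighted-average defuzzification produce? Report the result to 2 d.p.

R1 (z=70.0): moderate=0.55 → w = 0.5500
R2 (z=61.5): ¬high=1−0.61=0.39, ¬vacant=1−0.61=0.39; AND[a·b] → w = 0.1521
R3 (z=32.0): hot=0.23, crowded=0.11; AND[a·b] → w = 0.0253
R4 (z=62.4): high=0.61, hot=0.23, crowded=0.11; AND[a·b] → w = 0.0154
Weighted average = (0.5500·70.0 + 0.1521·61.5 + 0.0253·32.0 + 0.0154·62.4) / (0.5500 + 0.1521 + 0.0253 + 0.0154)
  = 49.6268 / 0.7428 = 66.81

66.81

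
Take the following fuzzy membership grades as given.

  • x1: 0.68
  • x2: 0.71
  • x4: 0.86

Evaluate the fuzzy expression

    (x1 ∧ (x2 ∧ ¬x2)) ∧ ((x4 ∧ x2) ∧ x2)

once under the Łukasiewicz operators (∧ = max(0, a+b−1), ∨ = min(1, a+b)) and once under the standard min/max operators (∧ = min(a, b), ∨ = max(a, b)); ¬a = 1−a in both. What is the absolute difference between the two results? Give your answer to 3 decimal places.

0.290

Under Łukasiewicz:
  ¬x2 = 1 − 0.71 = 0.29
  x2 ∧ ¬x2 = max(0, a+b−1) on (0.71, 0.29) = 0.00
  x1 ∧ (x2 ∧ ¬x2) = max(0, a+b−1) on (0.68, 0.00) = 0.00
  x4 ∧ x2 = max(0, a+b−1) on (0.86, 0.71) = 0.57
  (x4 ∧ x2) ∧ x2 = max(0, a+b−1) on (0.57, 0.71) = 0.28
  (x1 ∧ (x2 ∧ ¬x2)) ∧ ((x4 ∧ x2) ∧ x2) = max(0, a+b−1) on (0.00, 0.28) = 0.00
  → value = 0.0000
Under standard min/max:
  ¬x2 = 1 − 0.71 = 0.29
  x2 ∧ ¬x2 = min(a, b) on (0.71, 0.29) = 0.29
  x1 ∧ (x2 ∧ ¬x2) = min(a, b) on (0.68, 0.29) = 0.29
  x4 ∧ x2 = min(a, b) on (0.86, 0.71) = 0.71
  (x4 ∧ x2) ∧ x2 = min(a, b) on (0.71, 0.71) = 0.71
  (x1 ∧ (x2 ∧ ¬x2)) ∧ ((x4 ∧ x2) ∧ x2) = min(a, b) on (0.29, 0.71) = 0.29
  → value = 0.2900
|0.0000 − 0.2900| = 0.290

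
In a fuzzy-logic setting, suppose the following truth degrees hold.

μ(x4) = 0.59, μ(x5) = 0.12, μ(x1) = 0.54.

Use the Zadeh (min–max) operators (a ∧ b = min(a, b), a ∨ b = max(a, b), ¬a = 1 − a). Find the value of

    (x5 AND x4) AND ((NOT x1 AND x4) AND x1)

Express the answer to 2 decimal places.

0.12

x5 AND x4 = min(a, b) on (0.12, 0.59) = 0.12
NOT x1 = 1 − 0.54 = 0.46
NOT x1 AND x4 = min(a, b) on (0.46, 0.59) = 0.46
(NOT x1 AND x4) AND x1 = min(a, b) on (0.46, 0.54) = 0.46
(x5 AND x4) AND ((NOT x1 AND x4) AND x1) = min(a, b) on (0.12, 0.46) = 0.12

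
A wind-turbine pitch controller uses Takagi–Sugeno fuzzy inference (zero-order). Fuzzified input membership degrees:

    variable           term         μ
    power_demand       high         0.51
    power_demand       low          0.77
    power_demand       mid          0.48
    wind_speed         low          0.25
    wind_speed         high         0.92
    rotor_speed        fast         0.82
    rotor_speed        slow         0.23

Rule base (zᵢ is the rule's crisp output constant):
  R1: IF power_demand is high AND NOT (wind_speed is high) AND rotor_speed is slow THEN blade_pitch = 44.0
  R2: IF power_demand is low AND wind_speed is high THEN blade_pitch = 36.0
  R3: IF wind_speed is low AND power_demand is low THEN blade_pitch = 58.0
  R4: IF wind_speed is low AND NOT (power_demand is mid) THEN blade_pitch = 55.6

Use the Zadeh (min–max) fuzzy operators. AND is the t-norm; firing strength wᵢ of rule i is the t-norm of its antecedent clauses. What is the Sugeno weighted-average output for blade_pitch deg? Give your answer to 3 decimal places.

44.178

R1 (z=44.0): high=0.51, ¬high=1−0.92=0.08, slow=0.23; AND[min(a, b)] → w = 0.08
R2 (z=36.0): low=0.77, high=0.92; AND[min(a, b)] → w = 0.77
R3 (z=58.0): low=0.25, low=0.77; AND[min(a, b)] → w = 0.25
R4 (z=55.6): low=0.25, ¬mid=1−0.48=0.52; AND[min(a, b)] → w = 0.25
Weighted average = (0.08·44.0 + 0.77·36.0 + 0.25·58.0 + 0.25·55.6) / (0.08 + 0.77 + 0.25 + 0.25)
  = 59.6400 / 1.3500 = 44.178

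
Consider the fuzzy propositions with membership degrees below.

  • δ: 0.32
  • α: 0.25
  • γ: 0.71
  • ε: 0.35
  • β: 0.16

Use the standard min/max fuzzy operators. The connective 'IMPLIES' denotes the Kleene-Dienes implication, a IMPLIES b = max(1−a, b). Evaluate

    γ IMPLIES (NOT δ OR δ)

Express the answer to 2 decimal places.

0.68

NOT δ = 1 − 0.32 = 0.68
NOT δ OR δ = max(a, b) on (0.68, 0.32) = 0.68
γ IMPLIES (NOT δ OR δ)  [Kleene-Dienes: max(1−a, b)] with a=0.71, b=0.68 → 0.68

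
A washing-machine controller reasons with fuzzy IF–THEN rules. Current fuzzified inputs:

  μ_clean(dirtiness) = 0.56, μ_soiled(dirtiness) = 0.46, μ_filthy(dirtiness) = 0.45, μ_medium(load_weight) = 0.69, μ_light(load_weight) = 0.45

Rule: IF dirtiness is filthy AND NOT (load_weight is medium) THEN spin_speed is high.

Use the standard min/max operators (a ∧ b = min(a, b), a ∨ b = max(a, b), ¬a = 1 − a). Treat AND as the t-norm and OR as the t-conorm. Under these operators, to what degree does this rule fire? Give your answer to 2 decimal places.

firing strength: filthy=0.45, ¬medium=1−0.69=0.31; AND[min(a, b)] → w = 0.31

0.31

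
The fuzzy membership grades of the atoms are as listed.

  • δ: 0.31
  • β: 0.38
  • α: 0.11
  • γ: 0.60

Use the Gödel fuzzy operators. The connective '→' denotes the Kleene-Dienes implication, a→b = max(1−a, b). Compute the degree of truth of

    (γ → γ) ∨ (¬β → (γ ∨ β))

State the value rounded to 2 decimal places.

γ → γ  [Kleene-Dienes: max(1−a, b)] with a=0.60, b=0.60 → 0.60
¬β = 1 − 0.38 = 0.62
γ ∨ β = max(a, b) on (0.60, 0.38) = 0.60
¬β → (γ ∨ β)  [Kleene-Dienes: max(1−a, b)] with a=0.62, b=0.60 → 0.60
(γ → γ) ∨ (¬β → (γ ∨ β)) = max(a, b) on (0.60, 0.60) = 0.60

0.60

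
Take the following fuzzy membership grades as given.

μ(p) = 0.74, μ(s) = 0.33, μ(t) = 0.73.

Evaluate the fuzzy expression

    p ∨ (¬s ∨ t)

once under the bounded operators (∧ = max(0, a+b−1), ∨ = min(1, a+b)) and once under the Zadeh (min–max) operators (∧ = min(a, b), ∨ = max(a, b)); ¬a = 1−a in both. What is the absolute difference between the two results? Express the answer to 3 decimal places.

0.260

Under bounded:
  ¬s = 1 − 0.33 = 0.67
  ¬s ∨ t = min(1, a+b) on (0.67, 0.73) = 1.00
  p ∨ (¬s ∨ t) = min(1, a+b) on (0.74, 1.00) = 1.00
  → value = 1.0000
Under Zadeh (min–max):
  ¬s = 1 − 0.33 = 0.67
  ¬s ∨ t = max(a, b) on (0.67, 0.73) = 0.73
  p ∨ (¬s ∨ t) = max(a, b) on (0.74, 0.73) = 0.74
  → value = 0.7400
|1.0000 − 0.7400| = 0.260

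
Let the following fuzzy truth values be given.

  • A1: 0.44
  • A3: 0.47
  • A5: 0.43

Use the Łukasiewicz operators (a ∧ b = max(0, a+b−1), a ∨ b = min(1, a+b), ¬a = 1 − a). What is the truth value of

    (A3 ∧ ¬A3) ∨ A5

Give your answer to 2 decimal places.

0.43

¬A3 = 1 − 0.47 = 0.53
A3 ∧ ¬A3 = max(0, a+b−1) on (0.47, 0.53) = 0.00
(A3 ∧ ¬A3) ∨ A5 = min(1, a+b) on (0.00, 0.43) = 0.43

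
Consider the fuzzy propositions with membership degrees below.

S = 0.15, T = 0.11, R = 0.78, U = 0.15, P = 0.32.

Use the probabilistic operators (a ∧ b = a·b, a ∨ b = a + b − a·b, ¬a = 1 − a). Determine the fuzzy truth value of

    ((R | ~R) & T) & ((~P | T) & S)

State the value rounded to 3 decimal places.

0.010

~R = 1 − 0.7800 = 0.2200
R | ~R = a + b − a·b on (0.7800, 0.2200) = 0.8284
(R | ~R) & T = a·b on (0.8284, 0.1100) = 0.0911
~P = 1 − 0.3200 = 0.6800
~P | T = a + b − a·b on (0.6800, 0.1100) = 0.7152
(~P | T) & S = a·b on (0.7152, 0.1500) = 0.1073
((R | ~R) & T) & ((~P | T) & S) = a·b on (0.0911, 0.1073) = 0.0098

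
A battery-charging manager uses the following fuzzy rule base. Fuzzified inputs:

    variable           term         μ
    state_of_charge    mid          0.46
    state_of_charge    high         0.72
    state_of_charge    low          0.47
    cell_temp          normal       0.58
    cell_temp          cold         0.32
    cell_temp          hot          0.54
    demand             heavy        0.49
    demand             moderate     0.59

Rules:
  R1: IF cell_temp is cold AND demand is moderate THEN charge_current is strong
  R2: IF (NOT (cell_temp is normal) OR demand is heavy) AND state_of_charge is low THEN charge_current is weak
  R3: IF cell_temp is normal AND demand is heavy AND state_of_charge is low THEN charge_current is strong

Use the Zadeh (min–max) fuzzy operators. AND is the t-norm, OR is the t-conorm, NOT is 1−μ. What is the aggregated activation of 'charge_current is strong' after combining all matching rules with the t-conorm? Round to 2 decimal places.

0.47

R1: cold=0.32, moderate=0.59; AND[min(a, b)] → w = 0.32
R2: (¬normal=1−0.58=0.42 OR heavy=0.49) = 0.49; AND[min(a, b)] with low=0.47 → w = 0.47
R3: normal=0.58, heavy=0.49, low=0.47; AND[min(a, b)] → w = 0.47
Rules with consequent 'strong': {R1, R3} → strengths 0.32, 0.47
Aggregate via t-conorm [max(a, b)]: 0.47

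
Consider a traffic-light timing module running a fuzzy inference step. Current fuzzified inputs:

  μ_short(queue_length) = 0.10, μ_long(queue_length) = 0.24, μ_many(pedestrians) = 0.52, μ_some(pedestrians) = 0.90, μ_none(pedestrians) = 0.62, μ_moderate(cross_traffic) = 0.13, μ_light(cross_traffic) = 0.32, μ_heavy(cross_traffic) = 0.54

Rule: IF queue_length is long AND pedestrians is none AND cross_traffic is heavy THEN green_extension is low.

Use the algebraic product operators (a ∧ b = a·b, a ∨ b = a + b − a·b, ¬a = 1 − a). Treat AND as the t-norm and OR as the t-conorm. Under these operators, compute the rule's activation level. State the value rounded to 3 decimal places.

0.080

firing strength: long=0.24, none=0.62, heavy=0.54; AND[a·b] → w = 0.0804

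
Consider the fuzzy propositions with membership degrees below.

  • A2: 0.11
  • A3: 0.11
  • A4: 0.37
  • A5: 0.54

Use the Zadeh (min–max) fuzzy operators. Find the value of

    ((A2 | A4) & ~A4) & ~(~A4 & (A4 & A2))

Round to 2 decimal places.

0.37

A2 | A4 = max(a, b) on (0.11, 0.37) = 0.37
~A4 = 1 − 0.37 = 0.63
(A2 | A4) & ~A4 = min(a, b) on (0.37, 0.63) = 0.37
~A4 = 1 − 0.37 = 0.63
A4 & A2 = min(a, b) on (0.37, 0.11) = 0.11
~A4 & (A4 & A2) = min(a, b) on (0.63, 0.11) = 0.11
~(~A4 & (A4 & A2)) = 1 − 0.11 = 0.89
((A2 | A4) & ~A4) & ~(~A4 & (A4 & A2)) = min(a, b) on (0.37, 0.89) = 0.37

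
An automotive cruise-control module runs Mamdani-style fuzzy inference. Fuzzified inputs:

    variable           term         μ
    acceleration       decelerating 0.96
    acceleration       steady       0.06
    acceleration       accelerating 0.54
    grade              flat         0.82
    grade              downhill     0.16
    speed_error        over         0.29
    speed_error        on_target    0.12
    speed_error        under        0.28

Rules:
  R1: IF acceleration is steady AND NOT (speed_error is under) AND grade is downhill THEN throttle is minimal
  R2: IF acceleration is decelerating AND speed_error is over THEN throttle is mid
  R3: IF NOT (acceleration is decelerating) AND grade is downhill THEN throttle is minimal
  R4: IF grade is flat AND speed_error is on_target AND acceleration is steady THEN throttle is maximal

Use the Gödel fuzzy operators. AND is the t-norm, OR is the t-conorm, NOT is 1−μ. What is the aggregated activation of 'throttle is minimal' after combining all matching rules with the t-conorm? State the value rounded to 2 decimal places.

R1: steady=0.06, ¬under=1−0.28=0.72, downhill=0.16; AND[min(a, b)] → w = 0.06
R2: decelerating=0.96, over=0.29; AND[min(a, b)] → w = 0.29
R3: ¬decelerating=1−0.96=0.04, downhill=0.16; AND[min(a, b)] → w = 0.04
R4: flat=0.82, on_target=0.12, steady=0.06; AND[min(a, b)] → w = 0.06
Rules with consequent 'minimal': {R1, R3} → strengths 0.06, 0.04
Aggregate via t-conorm [max(a, b)]: 0.06

0.06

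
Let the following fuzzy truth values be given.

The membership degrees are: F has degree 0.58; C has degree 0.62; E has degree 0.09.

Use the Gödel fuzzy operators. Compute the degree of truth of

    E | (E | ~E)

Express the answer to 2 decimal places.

~E = 1 − 0.09 = 0.91
E | ~E = max(a, b) on (0.09, 0.91) = 0.91
E | (E | ~E) = max(a, b) on (0.09, 0.91) = 0.91

0.91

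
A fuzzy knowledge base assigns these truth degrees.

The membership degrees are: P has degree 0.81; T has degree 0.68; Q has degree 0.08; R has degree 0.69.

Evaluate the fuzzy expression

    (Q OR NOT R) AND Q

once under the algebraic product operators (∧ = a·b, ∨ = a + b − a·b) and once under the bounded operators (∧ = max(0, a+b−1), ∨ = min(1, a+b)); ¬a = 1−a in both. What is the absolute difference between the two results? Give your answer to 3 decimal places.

0.029

Under algebraic product:
  NOT R = 1 − 0.6900 = 0.3100
  Q OR NOT R = a + b − a·b on (0.0800, 0.3100) = 0.3652
  (Q OR NOT R) AND Q = a·b on (0.3652, 0.0800) = 0.0292
  → value = 0.0292
Under bounded:
  NOT R = 1 − 0.69 = 0.31
  Q OR NOT R = min(1, a+b) on (0.08, 0.31) = 0.39
  (Q OR NOT R) AND Q = max(0, a+b−1) on (0.39, 0.08) = 0.00
  → value = 0.0000
|0.0292 − 0.0000| = 0.029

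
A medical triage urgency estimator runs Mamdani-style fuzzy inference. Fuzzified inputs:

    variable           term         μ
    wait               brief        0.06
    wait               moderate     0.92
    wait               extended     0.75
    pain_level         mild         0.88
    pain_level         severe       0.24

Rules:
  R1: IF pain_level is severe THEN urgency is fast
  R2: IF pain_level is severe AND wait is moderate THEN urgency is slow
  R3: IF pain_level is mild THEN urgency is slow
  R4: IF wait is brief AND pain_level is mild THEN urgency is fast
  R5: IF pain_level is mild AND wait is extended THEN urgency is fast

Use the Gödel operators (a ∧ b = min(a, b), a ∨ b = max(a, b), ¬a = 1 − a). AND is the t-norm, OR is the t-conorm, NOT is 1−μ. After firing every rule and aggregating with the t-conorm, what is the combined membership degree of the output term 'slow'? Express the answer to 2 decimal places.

R1: severe=0.24 → w = 0.24
R2: severe=0.24, moderate=0.92; AND[min(a, b)] → w = 0.24
R3: mild=0.88 → w = 0.88
R4: brief=0.06, mild=0.88; AND[min(a, b)] → w = 0.06
R5: mild=0.88, extended=0.75; AND[min(a, b)] → w = 0.75
Rules with consequent 'slow': {R2, R3} → strengths 0.24, 0.88
Aggregate via t-conorm [max(a, b)]: 0.88

0.88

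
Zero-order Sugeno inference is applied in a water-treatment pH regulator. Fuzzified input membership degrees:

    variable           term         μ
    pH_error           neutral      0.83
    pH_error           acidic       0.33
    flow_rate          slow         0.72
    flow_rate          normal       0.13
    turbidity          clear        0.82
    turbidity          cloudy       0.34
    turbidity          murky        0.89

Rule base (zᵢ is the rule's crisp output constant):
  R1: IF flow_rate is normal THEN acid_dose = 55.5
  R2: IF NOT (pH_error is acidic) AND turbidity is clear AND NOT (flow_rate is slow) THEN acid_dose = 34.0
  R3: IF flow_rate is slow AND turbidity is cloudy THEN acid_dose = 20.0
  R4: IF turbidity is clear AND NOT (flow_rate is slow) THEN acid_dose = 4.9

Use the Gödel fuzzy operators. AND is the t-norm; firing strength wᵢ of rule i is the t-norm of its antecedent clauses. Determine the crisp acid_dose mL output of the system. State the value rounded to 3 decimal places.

24.182

R1 (z=55.5): normal=0.13 → w = 0.13
R2 (z=34.0): ¬acidic=1−0.33=0.67, clear=0.82, ¬slow=1−0.72=0.28; AND[min(a, b)] → w = 0.28
R3 (z=20.0): slow=0.72, cloudy=0.34; AND[min(a, b)] → w = 0.34
R4 (z=4.9): clear=0.82, ¬slow=1−0.72=0.28; AND[min(a, b)] → w = 0.28
Weighted average = (0.13·55.5 + 0.28·34.0 + 0.34·20.0 + 0.28·4.9) / (0.13 + 0.28 + 0.34 + 0.28)
  = 24.9070 / 1.0300 = 24.182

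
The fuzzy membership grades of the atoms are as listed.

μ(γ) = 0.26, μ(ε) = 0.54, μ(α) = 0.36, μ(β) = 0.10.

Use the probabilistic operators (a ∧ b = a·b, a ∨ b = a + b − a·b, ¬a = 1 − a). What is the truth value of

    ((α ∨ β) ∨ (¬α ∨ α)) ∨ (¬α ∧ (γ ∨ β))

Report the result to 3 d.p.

0.896

α ∨ β = a + b − a·b on (0.3600, 0.1000) = 0.4240
¬α = 1 − 0.3600 = 0.6400
¬α ∨ α = a + b − a·b on (0.6400, 0.3600) = 0.7696
(α ∨ β) ∨ (¬α ∨ α) = a + b − a·b on (0.4240, 0.7696) = 0.8673
¬α = 1 − 0.3600 = 0.6400
γ ∨ β = a + b − a·b on (0.2600, 0.1000) = 0.3340
¬α ∧ (γ ∨ β) = a·b on (0.6400, 0.3340) = 0.2138
((α ∨ β) ∨ (¬α ∨ α)) ∨ (¬α ∧ (γ ∨ β)) = a + b − a·b on (0.8673, 0.2138) = 0.8957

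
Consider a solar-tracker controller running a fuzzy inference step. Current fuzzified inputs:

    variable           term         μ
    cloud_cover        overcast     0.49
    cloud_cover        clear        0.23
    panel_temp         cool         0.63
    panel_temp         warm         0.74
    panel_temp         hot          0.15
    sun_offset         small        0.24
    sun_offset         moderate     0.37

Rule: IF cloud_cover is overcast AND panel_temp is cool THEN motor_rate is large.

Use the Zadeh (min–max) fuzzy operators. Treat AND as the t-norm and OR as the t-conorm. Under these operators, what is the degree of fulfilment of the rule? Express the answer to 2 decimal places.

firing strength: overcast=0.49, cool=0.63; AND[min(a, b)] → w = 0.49

0.49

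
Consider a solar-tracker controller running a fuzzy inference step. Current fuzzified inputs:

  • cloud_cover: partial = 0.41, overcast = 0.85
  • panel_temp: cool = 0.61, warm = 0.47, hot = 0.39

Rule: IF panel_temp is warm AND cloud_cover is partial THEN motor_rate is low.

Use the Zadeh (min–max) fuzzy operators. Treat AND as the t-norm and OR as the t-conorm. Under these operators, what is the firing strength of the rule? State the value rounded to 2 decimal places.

firing strength: warm=0.47, partial=0.41; AND[min(a, b)] → w = 0.41

0.41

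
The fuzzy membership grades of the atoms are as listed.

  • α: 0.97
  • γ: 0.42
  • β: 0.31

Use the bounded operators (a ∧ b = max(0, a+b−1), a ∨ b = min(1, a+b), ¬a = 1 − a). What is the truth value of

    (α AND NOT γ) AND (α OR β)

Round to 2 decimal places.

0.55

NOT γ = 1 − 0.42 = 0.58
α AND NOT γ = max(0, a+b−1) on (0.97, 0.58) = 0.55
α OR β = min(1, a+b) on (0.97, 0.31) = 1.00
(α AND NOT γ) AND (α OR β) = max(0, a+b−1) on (0.55, 1.00) = 0.55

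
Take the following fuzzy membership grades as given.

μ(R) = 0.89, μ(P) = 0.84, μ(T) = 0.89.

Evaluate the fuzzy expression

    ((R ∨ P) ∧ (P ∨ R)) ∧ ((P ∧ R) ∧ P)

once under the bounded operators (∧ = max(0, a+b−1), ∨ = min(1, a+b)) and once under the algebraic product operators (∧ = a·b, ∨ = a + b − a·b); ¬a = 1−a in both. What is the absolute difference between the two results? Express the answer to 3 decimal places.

0.036

Under bounded:
  R ∨ P = min(1, a+b) on (0.89, 0.84) = 1.00
  P ∨ R = min(1, a+b) on (0.84, 0.89) = 1.00
  (R ∨ P) ∧ (P ∨ R) = max(0, a+b−1) on (1.00, 1.00) = 1.00
  P ∧ R = max(0, a+b−1) on (0.84, 0.89) = 0.73
  (P ∧ R) ∧ P = max(0, a+b−1) on (0.73, 0.84) = 0.57
  ((R ∨ P) ∧ (P ∨ R)) ∧ ((P ∧ R) ∧ P) = max(0, a+b−1) on (1.00, 0.57) = 0.57
  → value = 0.5700
Under algebraic product:
  R ∨ P = a + b − a·b on (0.8900, 0.8400) = 0.9824
  P ∨ R = a + b − a·b on (0.8400, 0.8900) = 0.9824
  (R ∨ P) ∧ (P ∨ R) = a·b on (0.9824, 0.9824) = 0.9651
  P ∧ R = a·b on (0.8400, 0.8900) = 0.7476
  (P ∧ R) ∧ P = a·b on (0.7476, 0.8400) = 0.6280
  ((R ∨ P) ∧ (P ∨ R)) ∧ ((P ∧ R) ∧ P) = a·b on (0.9651, 0.6280) = 0.6061
  → value = 0.6061
|0.5700 − 0.6061| = 0.036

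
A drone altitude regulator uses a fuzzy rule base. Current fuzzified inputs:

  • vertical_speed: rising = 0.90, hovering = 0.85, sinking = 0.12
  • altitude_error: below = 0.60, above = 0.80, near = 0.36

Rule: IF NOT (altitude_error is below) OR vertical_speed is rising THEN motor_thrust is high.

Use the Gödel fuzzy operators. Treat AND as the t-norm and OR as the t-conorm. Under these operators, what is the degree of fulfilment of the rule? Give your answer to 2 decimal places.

0.90

firing strength: ¬below=1−0.60=0.40, rising=0.90; OR[max(a, b)] → w = 0.90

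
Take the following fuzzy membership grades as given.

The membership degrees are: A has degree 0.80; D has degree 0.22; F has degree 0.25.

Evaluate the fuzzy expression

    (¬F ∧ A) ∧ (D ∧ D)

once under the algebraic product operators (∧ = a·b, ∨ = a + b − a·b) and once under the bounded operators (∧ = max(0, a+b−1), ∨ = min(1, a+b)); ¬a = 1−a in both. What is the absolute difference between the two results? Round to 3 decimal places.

0.029

Under algebraic product:
  ¬F = 1 − 0.2500 = 0.7500
  ¬F ∧ A = a·b on (0.7500, 0.8000) = 0.6000
  D ∧ D = a·b on (0.2200, 0.2200) = 0.0484
  (¬F ∧ A) ∧ (D ∧ D) = a·b on (0.6000, 0.0484) = 0.0290
  → value = 0.0290
Under bounded:
  ¬F = 1 − 0.25 = 0.75
  ¬F ∧ A = max(0, a+b−1) on (0.75, 0.80) = 0.55
  D ∧ D = max(0, a+b−1) on (0.22, 0.22) = 0.00
  (¬F ∧ A) ∧ (D ∧ D) = max(0, a+b−1) on (0.55, 0.00) = 0.00
  → value = 0.0000
|0.0290 − 0.0000| = 0.029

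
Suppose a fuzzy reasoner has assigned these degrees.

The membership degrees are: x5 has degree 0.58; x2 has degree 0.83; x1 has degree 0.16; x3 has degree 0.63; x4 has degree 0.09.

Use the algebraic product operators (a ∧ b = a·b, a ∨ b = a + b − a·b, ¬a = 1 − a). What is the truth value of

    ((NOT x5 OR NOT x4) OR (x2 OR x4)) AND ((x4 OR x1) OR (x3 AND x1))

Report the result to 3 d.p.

NOT x5 = 1 − 0.5800 = 0.4200
NOT x4 = 1 − 0.0900 = 0.9100
NOT x5 OR NOT x4 = a + b − a·b on (0.4200, 0.9100) = 0.9478
x2 OR x4 = a + b − a·b on (0.8300, 0.0900) = 0.8453
(NOT x5 OR NOT x4) OR (x2 OR x4) = a + b − a·b on (0.9478, 0.8453) = 0.9919
x4 OR x1 = a + b − a·b on (0.0900, 0.1600) = 0.2356
x3 AND x1 = a·b on (0.6300, 0.1600) = 0.1008
(x4 OR x1) OR (x3 AND x1) = a + b − a·b on (0.2356, 0.1008) = 0.3127
((NOT x5 OR NOT x4) OR (x2 OR x4)) AND ((x4 OR x1) OR (x3 AND x1)) = a·b on (0.9919, 0.3127) = 0.3101

0.310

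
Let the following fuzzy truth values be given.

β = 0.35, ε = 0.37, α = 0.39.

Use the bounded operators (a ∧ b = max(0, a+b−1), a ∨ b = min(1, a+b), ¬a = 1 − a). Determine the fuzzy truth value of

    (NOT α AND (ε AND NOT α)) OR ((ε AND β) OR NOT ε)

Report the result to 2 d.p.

0.63

NOT α = 1 − 0.39 = 0.61
NOT α = 1 − 0.39 = 0.61
ε AND NOT α = max(0, a+b−1) on (0.37, 0.61) = 0.00
NOT α AND (ε AND NOT α) = max(0, a+b−1) on (0.61, 0.00) = 0.00
ε AND β = max(0, a+b−1) on (0.37, 0.35) = 0.00
NOT ε = 1 − 0.37 = 0.63
(ε AND β) OR NOT ε = min(1, a+b) on (0.00, 0.63) = 0.63
(NOT α AND (ε AND NOT α)) OR ((ε AND β) OR NOT ε) = min(1, a+b) on (0.00, 0.63) = 0.63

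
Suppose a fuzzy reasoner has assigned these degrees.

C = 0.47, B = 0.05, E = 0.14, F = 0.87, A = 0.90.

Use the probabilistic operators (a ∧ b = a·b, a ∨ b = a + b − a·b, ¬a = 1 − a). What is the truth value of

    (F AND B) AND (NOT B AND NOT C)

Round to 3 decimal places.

F AND B = a·b on (0.8700, 0.0500) = 0.0435
NOT B = 1 − 0.0500 = 0.9500
NOT C = 1 − 0.4700 = 0.5300
NOT B AND NOT C = a·b on (0.9500, 0.5300) = 0.5035
(F AND B) AND (NOT B AND NOT C) = a·b on (0.0435, 0.5035) = 0.0219

0.022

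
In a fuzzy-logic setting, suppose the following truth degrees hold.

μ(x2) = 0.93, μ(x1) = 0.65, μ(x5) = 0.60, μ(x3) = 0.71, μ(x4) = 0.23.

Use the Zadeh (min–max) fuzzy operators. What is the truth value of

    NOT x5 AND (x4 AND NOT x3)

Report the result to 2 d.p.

0.23

NOT x5 = 1 − 0.60 = 0.40
NOT x3 = 1 − 0.71 = 0.29
x4 AND NOT x3 = min(a, b) on (0.23, 0.29) = 0.23
NOT x5 AND (x4 AND NOT x3) = min(a, b) on (0.40, 0.23) = 0.23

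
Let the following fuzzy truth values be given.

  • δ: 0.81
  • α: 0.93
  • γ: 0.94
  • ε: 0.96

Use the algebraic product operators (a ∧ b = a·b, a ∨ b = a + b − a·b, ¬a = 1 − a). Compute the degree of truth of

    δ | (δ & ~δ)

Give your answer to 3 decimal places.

~δ = 1 − 0.8100 = 0.1900
δ & ~δ = a·b on (0.8100, 0.1900) = 0.1539
δ | (δ & ~δ) = a + b − a·b on (0.8100, 0.1539) = 0.8392

0.839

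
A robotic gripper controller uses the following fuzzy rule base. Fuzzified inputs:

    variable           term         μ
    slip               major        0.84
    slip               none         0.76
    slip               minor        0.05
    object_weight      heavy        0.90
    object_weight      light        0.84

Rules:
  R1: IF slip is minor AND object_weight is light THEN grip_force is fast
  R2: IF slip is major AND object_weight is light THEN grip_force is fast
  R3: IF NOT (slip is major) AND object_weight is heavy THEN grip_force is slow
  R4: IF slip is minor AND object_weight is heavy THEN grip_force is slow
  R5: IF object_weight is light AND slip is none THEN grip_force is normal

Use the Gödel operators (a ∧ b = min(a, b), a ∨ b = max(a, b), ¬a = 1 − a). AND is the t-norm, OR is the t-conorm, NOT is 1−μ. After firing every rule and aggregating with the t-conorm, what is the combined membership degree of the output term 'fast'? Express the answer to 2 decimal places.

R1: minor=0.05, light=0.84; AND[min(a, b)] → w = 0.05
R2: major=0.84, light=0.84; AND[min(a, b)] → w = 0.84
R3: ¬major=1−0.84=0.16, heavy=0.90; AND[min(a, b)] → w = 0.16
R4: minor=0.05, heavy=0.90; AND[min(a, b)] → w = 0.05
R5: light=0.84, none=0.76; AND[min(a, b)] → w = 0.76
Rules with consequent 'fast': {R1, R2} → strengths 0.05, 0.84
Aggregate via t-conorm [max(a, b)]: 0.84

0.84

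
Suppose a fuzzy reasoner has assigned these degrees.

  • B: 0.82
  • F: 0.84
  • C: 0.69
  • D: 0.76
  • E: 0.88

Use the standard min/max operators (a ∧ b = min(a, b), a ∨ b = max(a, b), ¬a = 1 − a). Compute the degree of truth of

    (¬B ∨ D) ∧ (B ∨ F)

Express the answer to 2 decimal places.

¬B = 1 − 0.82 = 0.18
¬B ∨ D = max(a, b) on (0.18, 0.76) = 0.76
B ∨ F = max(a, b) on (0.82, 0.84) = 0.84
(¬B ∨ D) ∧ (B ∨ F) = min(a, b) on (0.76, 0.84) = 0.76

0.76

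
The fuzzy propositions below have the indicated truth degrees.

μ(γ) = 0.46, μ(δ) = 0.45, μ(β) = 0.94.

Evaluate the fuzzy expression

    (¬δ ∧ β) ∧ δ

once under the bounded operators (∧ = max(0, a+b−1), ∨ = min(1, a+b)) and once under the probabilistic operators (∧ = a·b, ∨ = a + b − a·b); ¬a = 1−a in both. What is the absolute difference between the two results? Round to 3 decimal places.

Under bounded:
  ¬δ = 1 − 0.45 = 0.55
  ¬δ ∧ β = max(0, a+b−1) on (0.55, 0.94) = 0.49
  (¬δ ∧ β) ∧ δ = max(0, a+b−1) on (0.49, 0.45) = 0.00
  → value = 0.0000
Under probabilistic:
  ¬δ = 1 − 0.4500 = 0.5500
  ¬δ ∧ β = a·b on (0.5500, 0.9400) = 0.5170
  (¬δ ∧ β) ∧ δ = a·b on (0.5170, 0.4500) = 0.2327
  → value = 0.2327
|0.0000 − 0.2327| = 0.233

0.233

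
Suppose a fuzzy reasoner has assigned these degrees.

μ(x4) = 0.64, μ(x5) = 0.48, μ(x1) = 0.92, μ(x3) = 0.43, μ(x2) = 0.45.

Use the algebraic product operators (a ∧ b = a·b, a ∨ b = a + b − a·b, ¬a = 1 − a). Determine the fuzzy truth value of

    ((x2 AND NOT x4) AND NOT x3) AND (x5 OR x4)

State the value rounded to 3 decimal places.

NOT x4 = 1 − 0.6400 = 0.3600
x2 AND NOT x4 = a·b on (0.4500, 0.3600) = 0.1620
NOT x3 = 1 − 0.4300 = 0.5700
(x2 AND NOT x4) AND NOT x3 = a·b on (0.1620, 0.5700) = 0.0923
x5 OR x4 = a + b − a·b on (0.4800, 0.6400) = 0.8128
((x2 AND NOT x4) AND NOT x3) AND (x5 OR x4) = a·b on (0.0923, 0.8128) = 0.0751

0.075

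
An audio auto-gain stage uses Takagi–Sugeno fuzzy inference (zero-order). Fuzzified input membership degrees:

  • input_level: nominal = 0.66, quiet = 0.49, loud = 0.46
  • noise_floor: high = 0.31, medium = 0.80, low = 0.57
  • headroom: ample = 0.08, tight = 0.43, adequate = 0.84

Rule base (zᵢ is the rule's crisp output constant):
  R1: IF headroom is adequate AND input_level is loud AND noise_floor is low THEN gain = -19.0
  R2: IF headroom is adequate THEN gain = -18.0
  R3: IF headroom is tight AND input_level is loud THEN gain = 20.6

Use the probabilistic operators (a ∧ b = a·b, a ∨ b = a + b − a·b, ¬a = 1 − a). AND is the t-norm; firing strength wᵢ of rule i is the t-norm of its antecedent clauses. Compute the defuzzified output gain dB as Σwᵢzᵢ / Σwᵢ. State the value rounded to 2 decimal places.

-12.11

R1 (z=-19.0): adequate=0.84, loud=0.46, low=0.57; AND[a·b] → w = 0.2202
R2 (z=-18.0): adequate=0.84 → w = 0.8400
R3 (z=20.6): tight=0.43, loud=0.46; AND[a·b] → w = 0.1978
Weighted average = (0.2202·-19.0 + 0.8400·-18.0 + 0.1978·20.6) / (0.2202 + 0.8400 + 0.1978)
  = -15.2300 / 1.2580 = -12.11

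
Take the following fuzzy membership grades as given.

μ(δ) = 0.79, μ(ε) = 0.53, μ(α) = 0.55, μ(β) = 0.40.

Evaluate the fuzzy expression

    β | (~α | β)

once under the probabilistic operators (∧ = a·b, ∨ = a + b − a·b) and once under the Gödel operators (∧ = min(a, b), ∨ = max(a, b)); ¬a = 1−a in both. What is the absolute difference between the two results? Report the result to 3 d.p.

Under probabilistic:
  ~α = 1 − 0.5500 = 0.4500
  ~α | β = a + b − a·b on (0.4500, 0.4000) = 0.6700
  β | (~α | β) = a + b − a·b on (0.4000, 0.6700) = 0.8020
  → value = 0.8020
Under Gödel:
  ~α = 1 − 0.55 = 0.45
  ~α | β = max(a, b) on (0.45, 0.40) = 0.45
  β | (~α | β) = max(a, b) on (0.40, 0.45) = 0.45
  → value = 0.4500
|0.8020 − 0.4500| = 0.352

0.352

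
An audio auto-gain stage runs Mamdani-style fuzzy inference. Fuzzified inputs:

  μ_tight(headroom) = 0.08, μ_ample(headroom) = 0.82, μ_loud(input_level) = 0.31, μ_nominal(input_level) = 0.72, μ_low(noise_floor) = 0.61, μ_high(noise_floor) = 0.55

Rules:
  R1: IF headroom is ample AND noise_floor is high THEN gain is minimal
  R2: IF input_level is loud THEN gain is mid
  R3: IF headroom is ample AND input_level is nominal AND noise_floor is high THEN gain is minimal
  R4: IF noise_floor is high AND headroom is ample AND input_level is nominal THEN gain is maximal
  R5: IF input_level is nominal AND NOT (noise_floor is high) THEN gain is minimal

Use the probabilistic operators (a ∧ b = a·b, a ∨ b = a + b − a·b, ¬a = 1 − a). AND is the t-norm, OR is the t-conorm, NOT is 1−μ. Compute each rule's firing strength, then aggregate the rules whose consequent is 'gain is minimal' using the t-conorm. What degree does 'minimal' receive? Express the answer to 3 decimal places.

0.749

R1: ample=0.82, high=0.55; AND[a·b] → w = 0.4510
R2: loud=0.31 → w = 0.3100
R3: ample=0.82, nominal=0.72, high=0.55; AND[a·b] → w = 0.3247
R4: high=0.55, ample=0.82, nominal=0.72; AND[a·b] → w = 0.3247
R5: nominal=0.72, ¬high=1−0.55=0.45; AND[a·b] → w = 0.3240
Rules with consequent 'minimal': {R1, R3, R5} → strengths 0.4510, 0.3247, 0.3240
Aggregate via t-conorm [a + b − a·b]: 0.7494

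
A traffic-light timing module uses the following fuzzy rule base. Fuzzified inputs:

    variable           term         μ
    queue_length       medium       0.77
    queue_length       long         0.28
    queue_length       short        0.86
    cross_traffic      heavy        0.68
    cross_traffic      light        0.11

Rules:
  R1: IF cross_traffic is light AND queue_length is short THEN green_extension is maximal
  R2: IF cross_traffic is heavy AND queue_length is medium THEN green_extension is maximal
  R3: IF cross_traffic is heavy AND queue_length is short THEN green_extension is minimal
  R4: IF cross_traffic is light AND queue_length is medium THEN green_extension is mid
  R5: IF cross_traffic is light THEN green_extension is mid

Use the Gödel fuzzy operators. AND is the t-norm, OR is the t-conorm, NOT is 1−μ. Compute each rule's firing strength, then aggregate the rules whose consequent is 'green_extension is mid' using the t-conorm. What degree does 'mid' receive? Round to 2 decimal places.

R1: light=0.11, short=0.86; AND[min(a, b)] → w = 0.11
R2: heavy=0.68, medium=0.77; AND[min(a, b)] → w = 0.68
R3: heavy=0.68, short=0.86; AND[min(a, b)] → w = 0.68
R4: light=0.11, medium=0.77; AND[min(a, b)] → w = 0.11
R5: light=0.11 → w = 0.11
Rules with consequent 'mid': {R4, R5} → strengths 0.11, 0.11
Aggregate via t-conorm [max(a, b)]: 0.11

0.11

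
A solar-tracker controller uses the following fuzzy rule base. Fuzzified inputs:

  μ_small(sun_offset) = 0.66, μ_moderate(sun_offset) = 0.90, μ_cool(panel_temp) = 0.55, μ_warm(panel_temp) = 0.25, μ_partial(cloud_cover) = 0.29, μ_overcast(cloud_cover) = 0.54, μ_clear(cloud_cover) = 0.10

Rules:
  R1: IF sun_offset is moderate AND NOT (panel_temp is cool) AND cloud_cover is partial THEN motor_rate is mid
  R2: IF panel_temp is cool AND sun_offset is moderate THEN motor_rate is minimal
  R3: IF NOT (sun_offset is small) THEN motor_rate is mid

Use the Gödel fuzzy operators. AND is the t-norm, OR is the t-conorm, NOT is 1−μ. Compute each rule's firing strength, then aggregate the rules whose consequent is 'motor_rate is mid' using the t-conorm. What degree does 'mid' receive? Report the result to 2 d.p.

R1: moderate=0.90, ¬cool=1−0.55=0.45, partial=0.29; AND[min(a, b)] → w = 0.29
R2: cool=0.55, moderate=0.90; AND[min(a, b)] → w = 0.55
R3: ¬small=1−0.66=0.34 → w = 0.34
Rules with consequent 'mid': {R1, R3} → strengths 0.29, 0.34
Aggregate via t-conorm [max(a, b)]: 0.34

0.34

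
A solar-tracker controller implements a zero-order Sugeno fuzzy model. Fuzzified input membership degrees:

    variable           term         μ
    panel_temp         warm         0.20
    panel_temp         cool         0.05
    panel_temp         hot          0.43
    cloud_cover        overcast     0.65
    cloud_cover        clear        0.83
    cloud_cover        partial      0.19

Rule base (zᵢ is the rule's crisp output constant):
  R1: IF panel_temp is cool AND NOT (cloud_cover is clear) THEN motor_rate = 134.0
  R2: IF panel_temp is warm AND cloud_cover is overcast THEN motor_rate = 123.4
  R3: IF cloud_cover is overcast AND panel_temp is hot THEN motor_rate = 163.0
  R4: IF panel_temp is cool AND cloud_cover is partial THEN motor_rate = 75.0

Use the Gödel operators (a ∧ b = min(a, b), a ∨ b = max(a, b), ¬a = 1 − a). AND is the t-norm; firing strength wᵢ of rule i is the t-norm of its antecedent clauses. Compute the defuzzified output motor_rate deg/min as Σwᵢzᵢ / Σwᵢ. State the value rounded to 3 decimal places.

R1 (z=134.0): cool=0.05, ¬clear=1−0.83=0.17; AND[min(a, b)] → w = 0.05
R2 (z=123.4): warm=0.20, overcast=0.65; AND[min(a, b)] → w = 0.20
R3 (z=163.0): overcast=0.65, hot=0.43; AND[min(a, b)] → w = 0.43
R4 (z=75.0): cool=0.05, partial=0.19; AND[min(a, b)] → w = 0.05
Weighted average = (0.05·134.0 + 0.20·123.4 + 0.43·163.0 + 0.05·75.0) / (0.05 + 0.20 + 0.43 + 0.05)
  = 105.2200 / 0.7300 = 144.137

144.137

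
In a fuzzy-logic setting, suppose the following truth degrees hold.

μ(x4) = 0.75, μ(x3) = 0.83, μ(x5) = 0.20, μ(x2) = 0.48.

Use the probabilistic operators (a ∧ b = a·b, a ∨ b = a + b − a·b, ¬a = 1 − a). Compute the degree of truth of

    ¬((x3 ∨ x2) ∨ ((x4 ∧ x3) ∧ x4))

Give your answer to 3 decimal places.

0.047

x3 ∨ x2 = a + b − a·b on (0.8300, 0.4800) = 0.9116
x4 ∧ x3 = a·b on (0.7500, 0.8300) = 0.6225
(x4 ∧ x3) ∧ x4 = a·b on (0.6225, 0.7500) = 0.4669
(x3 ∨ x2) ∨ ((x4 ∧ x3) ∧ x4) = a + b − a·b on (0.9116, 0.4669) = 0.9529
¬((x3 ∨ x2) ∨ ((x4 ∧ x3) ∧ x4)) = 1 − 0.9529 = 0.0471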